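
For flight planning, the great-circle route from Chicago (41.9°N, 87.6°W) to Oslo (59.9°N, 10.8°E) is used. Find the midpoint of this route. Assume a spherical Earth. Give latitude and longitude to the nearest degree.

Write both endpoints as unit vectors p₁, p₂ with components (cos φ cos λ, cos φ sin λ, sin φ).
The central angle between the endpoints is δ = arccos(p₁·p₂) ≈ 1.020 rad (58.4°).
Interpolate at f = 1/2 with slerp weights a = sin((1−f)δ)/sin δ ≈ 0.573, b = sin(fδ)/sin δ ≈ 0.573.
p = a·p₁ + b·p₂ ≈ (0.300, -0.372, 0.878); φ = arcsin(p_z) ≈ 61.44°, λ = atan2(p_y, p_x) ≈ -51.12°.

≈ (61°N, 51°W)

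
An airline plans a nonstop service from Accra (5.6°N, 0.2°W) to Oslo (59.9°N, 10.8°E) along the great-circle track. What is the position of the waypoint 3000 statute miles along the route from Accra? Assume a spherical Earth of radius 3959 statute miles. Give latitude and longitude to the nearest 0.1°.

≈ (48.6°N, 6.8°E)

Write both endpoints as unit vectors p₁, p₂ with components (cos φ cos λ, cos φ sin λ, sin φ).
The central angle between the endpoints is δ = arccos(p₁·p₂) ≈ 0.959 rad (54.9°). The total great-circle distance is δ·R ≈ 0.959 × 3959 ≈ 3797 mi, so the target fraction is f = 3000/3797 ≈ 0.790.
Interpolate at f ≈ 0.790 with slerp weights a = sin((1−f)δ)/sin δ ≈ 0.244, b = sin(fδ)/sin δ ≈ 0.840.
p = a·p₁ + b·p₂ ≈ (0.657, 0.078, 0.750); φ = arcsin(p_z) ≈ 48.61°, λ = atan2(p_y, p_x) ≈ 6.78°.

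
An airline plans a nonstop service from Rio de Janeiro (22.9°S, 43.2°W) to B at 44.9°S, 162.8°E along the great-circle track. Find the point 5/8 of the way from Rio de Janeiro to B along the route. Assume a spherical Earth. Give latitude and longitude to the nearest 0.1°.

From cos δ = sin φ₁ sin φ₂ + cos φ₁ cos φ₂ cos Δλ, the central angle is δ ≈ 1.888 rad (108.2°).
Interpolate at f = 5/8 with slerp weights a = sin((1−f)δ)/sin δ ≈ 0.684, b = sin(fδ)/sin δ ≈ 0.973.
p = a·p₁ + b·p₂ ≈ (-0.199, -0.228, -0.953); φ = arcsin(p_z) ≈ -72.40°, λ = atan2(p_y, p_x) ≈ -131.13°.

≈ 72.4°S, 131.1°W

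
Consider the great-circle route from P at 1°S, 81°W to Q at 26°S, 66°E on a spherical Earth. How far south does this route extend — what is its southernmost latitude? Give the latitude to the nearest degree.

≈ 43°S

The great circle lies in the plane with unit normal n̂ = (p₁ × p₂)/|p₁ × p₂|.
Here n̂_z ≈ +0.735; the vertex latitude is φ_max = arccos|n̂_z| ≈ 42.7°.
Check via Clairaut: cos φ_max = |cos φ₁| · sin C = cos(1.0°)·sin(132.7°) ≈ 0.735, again giving ≈ 42.7°.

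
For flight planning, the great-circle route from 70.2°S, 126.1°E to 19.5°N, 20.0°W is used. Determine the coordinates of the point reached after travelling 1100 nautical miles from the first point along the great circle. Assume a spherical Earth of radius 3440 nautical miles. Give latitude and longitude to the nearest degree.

≈ 77°S, 61°E

Write both endpoints as unit vectors p₁, p₂ with components (cos φ cos λ, cos φ sin λ, sin φ).
The central angle between the endpoints is δ = arccos(p₁·p₂) ≈ 2.188 rad (125.4°). The total great-circle distance is δ·R ≈ 2.188 × 3440 ≈ 7528 nmi, so the target fraction is f = 1100/7528 ≈ 0.146.
Interpolate at f ≈ 0.146 with slerp weights a = sin((1−f)δ)/sin δ ≈ 1.173, b = sin(fδ)/sin δ ≈ 0.386.
p = a·p₁ + b·p₂ ≈ (0.108, 0.197, -0.975); φ = arcsin(p_z) ≈ -77.05°, λ = atan2(p_y, p_x) ≈ 61.33°.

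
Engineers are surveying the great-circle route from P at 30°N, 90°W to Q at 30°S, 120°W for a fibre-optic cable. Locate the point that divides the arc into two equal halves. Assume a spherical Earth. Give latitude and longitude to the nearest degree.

≈ 0°N, 105°W

From cos δ = sin φ₁ sin φ₂ + cos φ₁ cos φ₂ cos Δλ, the central angle is δ ≈ 1.160 rad (66.5°).
Interpolate at f = 1/2 with slerp weights a = sin((1−f)δ)/sin δ ≈ 0.598, b = sin(fδ)/sin δ ≈ 0.598.
p = a·p₁ + b·p₂ ≈ (-0.259, -0.966, 0.000); φ = arcsin(p_z) ≈ 0.00°, λ = atan2(p_y, p_x) ≈ -105.00°.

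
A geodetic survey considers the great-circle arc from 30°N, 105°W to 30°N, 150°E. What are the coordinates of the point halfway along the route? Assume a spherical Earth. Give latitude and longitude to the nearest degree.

Write both endpoints as unit vectors p₁, p₂ with components (cos φ cos λ, cos φ sin λ, sin φ).
The central angle between the endpoints is δ = arccos(p₁·p₂) ≈ 1.515 rad (86.8°).
Interpolate at f = 1/2 with slerp weights a = sin((1−f)δ)/sin δ ≈ 0.688, b = sin(fδ)/sin δ ≈ 0.688.
p = a·p₁ + b·p₂ ≈ (-0.670, -0.278, 0.688); φ = arcsin(p_z) ≈ 43.48°, λ = atan2(p_y, p_x) ≈ -157.50°.

≈ 43°N, 158°W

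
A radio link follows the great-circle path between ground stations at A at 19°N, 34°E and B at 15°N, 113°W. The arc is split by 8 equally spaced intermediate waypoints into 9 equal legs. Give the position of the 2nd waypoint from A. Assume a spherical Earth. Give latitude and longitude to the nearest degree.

The haversine formula gives a central angle δ ≈ 2.321 rad (133.0°) between the endpoints.
Interpolate at f = 2/9 with slerp weights a = sin((1−f)δ)/sin δ ≈ 1.329, b = sin(fδ)/sin δ ≈ 0.674.
p = a·p₁ + b·p₂ ≈ (0.788, 0.104, 0.607); φ = arcsin(p_z) ≈ 37.39°, λ = atan2(p_y, p_x) ≈ 7.49°.

≈ 37°N, 7°E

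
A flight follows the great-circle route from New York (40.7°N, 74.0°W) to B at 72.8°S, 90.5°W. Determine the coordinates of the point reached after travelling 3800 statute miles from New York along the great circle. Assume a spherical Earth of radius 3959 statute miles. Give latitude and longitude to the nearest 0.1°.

From cos δ = sin φ₁ sin φ₂ + cos φ₁ cos φ₂ cos Δλ, the central angle is δ ≈ 1.991 rad (114.1°). The total great-circle distance is δ·R ≈ 1.991 × 3959 ≈ 7883 mi, so the target fraction is f = 3800/7883 ≈ 0.482.
Interpolate at f ≈ 0.482 with slerp weights a = sin((1−f)δ)/sin δ ≈ 0.940, b = sin(fδ)/sin δ ≈ 0.897.
p = a·p₁ + b·p₂ ≈ (0.194, -0.950, -0.244); φ = arcsin(p_z) ≈ -14.14°, λ = atan2(p_y, p_x) ≈ -78.46°.

≈ 14.1°S, 78.5°W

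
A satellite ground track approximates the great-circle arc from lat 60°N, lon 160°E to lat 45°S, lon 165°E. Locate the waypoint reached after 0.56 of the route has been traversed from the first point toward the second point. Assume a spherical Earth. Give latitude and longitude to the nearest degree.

≈ lat 1°N, lon 163°E

From cos δ = sin φ₁ sin φ₂ + cos φ₁ cos φ₂ cos Δλ, the central angle is δ ≈ 1.834 rad (105.1°).
Interpolate at f = 0.56 with slerp weights a = sin((1−f)δ)/sin δ ≈ 0.748, b = sin(fδ)/sin δ ≈ 0.886.
p = a·p₁ + b·p₂ ≈ (-0.957, 0.290, 0.021); φ = arcsin(p_z) ≈ 1.21°, λ = atan2(p_y, p_x) ≈ 163.13°.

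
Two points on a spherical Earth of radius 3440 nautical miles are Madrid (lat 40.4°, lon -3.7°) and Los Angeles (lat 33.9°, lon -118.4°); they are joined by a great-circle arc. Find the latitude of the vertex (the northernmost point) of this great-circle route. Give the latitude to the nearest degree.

≈ 55°

The great circle lies in the plane with unit normal n̂ = (p₁ × p₂)/|p₁ × p₂|.
Here n̂_z ≈ -0.577; the vertex latitude is φ_max = arccos|n̂_z| ≈ 54.8°.
Check via Clairaut: cos φ_max = |cos φ₁| · sin C = cos(40.4°)·sin(49.3°) ≈ 0.577, again giving ≈ 54.8°.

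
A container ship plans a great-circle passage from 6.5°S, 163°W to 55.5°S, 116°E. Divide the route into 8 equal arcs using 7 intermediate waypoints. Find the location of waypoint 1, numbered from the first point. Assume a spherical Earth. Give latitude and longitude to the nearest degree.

The haversine formula gives a central angle δ ≈ 1.388 rad (79.6°) between the endpoints.
Interpolate at f = 1/8 with slerp weights a = sin((1−f)δ)/sin δ ≈ 0.953, b = sin(fδ)/sin δ ≈ 0.176.
p = a·p₁ + b·p₂ ≈ (-0.949, -0.187, -0.253); φ = arcsin(p_z) ≈ -14.63°, λ = atan2(p_y, p_x) ≈ -168.83°.

≈ 15°S, 169°W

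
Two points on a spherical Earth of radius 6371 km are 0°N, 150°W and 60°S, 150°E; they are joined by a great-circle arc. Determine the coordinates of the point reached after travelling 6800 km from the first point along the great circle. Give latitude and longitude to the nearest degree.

≈ 52°S, 171°E

Convert each endpoint to a unit vector on the sphere (x = cos φ cos λ, y = cos φ sin λ, z = sin φ).
The central angle between the endpoints is δ = arccos(p₁·p₂) ≈ 1.318 rad (75.5°). The total great-circle distance is δ·R ≈ 1.318 × 6371 ≈ 8398 km, so the target fraction is f = 6800/8398 ≈ 0.810.
Interpolate at f ≈ 0.810 with slerp weights a = sin((1−f)δ)/sin δ ≈ 0.256, b = sin(fδ)/sin δ ≈ 0.905.
p = a·p₁ + b·p₂ ≈ (-0.614, 0.098, -0.783); φ = arcsin(p_z) ≈ -51.58°, λ = atan2(p_y, p_x) ≈ 170.93°.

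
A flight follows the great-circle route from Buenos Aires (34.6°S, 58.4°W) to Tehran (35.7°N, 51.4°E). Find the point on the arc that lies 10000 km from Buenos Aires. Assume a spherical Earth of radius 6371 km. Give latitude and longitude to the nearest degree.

Write both endpoints as unit vectors p₁, p₂ with components (cos φ cos λ, cos φ sin λ, sin φ).
The central angle between the endpoints is δ = arccos(p₁·p₂) ≈ 2.163 rad (123.9°). The total great-circle distance is δ·R ≈ 2.163 × 6371 ≈ 13777 km, so the target fraction is f = 10000/13777 ≈ 0.726.
Interpolate at f ≈ 0.726 with slerp weights a = sin((1−f)δ)/sin δ ≈ 0.673, b = sin(fδ)/sin δ ≈ 1.205.
p = a·p₁ + b·p₂ ≈ (0.901, 0.293, 0.321); φ = arcsin(p_z) ≈ 18.71°, λ = atan2(p_y, p_x) ≈ 18.00°.

≈ 19°N, 18°E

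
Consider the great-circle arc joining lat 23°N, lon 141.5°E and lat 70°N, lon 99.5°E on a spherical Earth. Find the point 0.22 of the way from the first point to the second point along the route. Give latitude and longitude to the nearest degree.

Convert each endpoint to a unit vector on the sphere (x = cos φ cos λ, y = cos φ sin λ, z = sin φ).
The central angle between the endpoints is δ = arccos(p₁·p₂) ≈ 0.926 rad (53.0°).
Interpolate at f = 0.22 with slerp weights a = sin((1−f)δ)/sin δ ≈ 0.827, b = sin(fδ)/sin δ ≈ 0.253.
p = a·p₁ + b·p₂ ≈ (-0.610, 0.559, 0.561); φ = arcsin(p_z) ≈ 34.13°, λ = atan2(p_y, p_x) ≈ 137.49°.

≈ lat 34°N, lon 137°E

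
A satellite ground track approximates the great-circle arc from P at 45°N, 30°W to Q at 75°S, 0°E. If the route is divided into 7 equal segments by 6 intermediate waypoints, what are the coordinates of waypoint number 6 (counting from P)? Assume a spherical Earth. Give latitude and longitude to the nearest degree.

Convert each endpoint to a unit vector on the sphere (x = cos φ cos λ, y = cos φ sin λ, z = sin φ).
The central angle between the endpoints is δ = arccos(p₁·p₂) ≈ 2.123 rad (121.6°).
Interpolate at f = 6/7 with slerp weights a = sin((1−f)δ)/sin δ ≈ 0.351, b = sin(fδ)/sin δ ≈ 1.138.
p = a·p₁ + b·p₂ ≈ (0.509, -0.124, -0.852); φ = arcsin(p_z) ≈ -58.38°, λ = atan2(p_y, p_x) ≈ -13.68°.

≈ 58°S, 14°W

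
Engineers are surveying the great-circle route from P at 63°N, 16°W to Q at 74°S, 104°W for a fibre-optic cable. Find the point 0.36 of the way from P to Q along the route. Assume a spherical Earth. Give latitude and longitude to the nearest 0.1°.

≈ 12.7°N, 41.7°W

Write both endpoints as unit vectors p₁, p₂ with components (cos φ cos λ, cos φ sin λ, sin φ).
The central angle between the endpoints is δ = arccos(p₁·p₂) ≈ 2.591 rad (148.4°).
Interpolate at f = 0.36 with slerp weights a = sin((1−f)δ)/sin δ ≈ 1.904, b = sin(fδ)/sin δ ≈ 1.535.
p = a·p₁ + b·p₂ ≈ (0.728, -0.649, 0.221); φ = arcsin(p_z) ≈ 12.75°, λ = atan2(p_y, p_x) ≈ -41.69°.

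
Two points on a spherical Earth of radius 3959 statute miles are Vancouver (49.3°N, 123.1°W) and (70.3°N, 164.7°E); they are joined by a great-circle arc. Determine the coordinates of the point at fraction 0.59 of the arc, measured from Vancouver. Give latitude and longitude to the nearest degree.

≈ (66°N, 153°W)

From cos δ = sin φ₁ sin φ₂ + cos φ₁ cos φ₂ cos Δλ, the central angle is δ ≈ 0.675 rad (38.7°).
Interpolate at f = 0.59 with slerp weights a = sin((1−f)δ)/sin δ ≈ 0.437, b = sin(fδ)/sin δ ≈ 0.621.
p = a·p₁ + b·p₂ ≈ (-0.357, -0.184, 0.916); φ = arcsin(p_z) ≈ 66.30°, λ = atan2(p_y, p_x) ≈ -152.81°.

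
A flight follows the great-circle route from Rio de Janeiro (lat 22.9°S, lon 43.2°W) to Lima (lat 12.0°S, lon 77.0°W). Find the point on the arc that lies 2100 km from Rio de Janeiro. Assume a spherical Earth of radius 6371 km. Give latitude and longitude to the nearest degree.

≈ lat 18°S, lon 63°W

Convert each endpoint to a unit vector on the sphere (x = cos φ cos λ, y = cos φ sin λ, z = sin φ).
The central angle between the endpoints is δ = arccos(p₁·p₂) ≈ 0.592 rad (33.9°). The total great-circle distance is δ·R ≈ 0.592 × 6371 ≈ 3773 km, so the target fraction is f = 2100/3773 ≈ 0.557.
Interpolate at f ≈ 0.557 with slerp weights a = sin((1−f)δ)/sin δ ≈ 0.465, b = sin(fδ)/sin δ ≈ 0.580.
p = a·p₁ + b·p₂ ≈ (0.440, -0.846, -0.302); φ = arcsin(p_z) ≈ -17.55°, λ = atan2(p_y, p_x) ≈ -62.52°.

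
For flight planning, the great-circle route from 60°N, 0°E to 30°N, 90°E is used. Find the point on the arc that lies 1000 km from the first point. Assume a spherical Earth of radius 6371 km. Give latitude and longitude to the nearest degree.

Convert each endpoint to a unit vector on the sphere (x = cos φ cos λ, y = cos φ sin λ, z = sin φ).
The central angle between the endpoints is δ = arccos(p₁·p₂) ≈ 1.123 rad (64.3°). The total great-circle distance is δ·R ≈ 1.123 × 6371 ≈ 7154 km, so the target fraction is f = 1000/7154 ≈ 0.140.
Interpolate at f ≈ 0.140 with slerp weights a = sin((1−f)δ)/sin δ ≈ 0.913, b = sin(fδ)/sin δ ≈ 0.173.
p = a·p₁ + b·p₂ ≈ (0.456, 0.150, 0.877); φ = arcsin(p_z) ≈ 61.29°, λ = atan2(p_y, p_x) ≈ 18.22°.

≈ 61°N, 18°E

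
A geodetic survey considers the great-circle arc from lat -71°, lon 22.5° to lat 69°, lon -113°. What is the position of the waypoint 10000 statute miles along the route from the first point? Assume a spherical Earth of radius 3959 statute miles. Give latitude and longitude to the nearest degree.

The haversine formula gives a central angle δ ≈ 2.880 rad (165.0°) between the endpoints. The total great-circle distance is δ·R ≈ 2.880 × 3959 ≈ 11401 mi, so the target fraction is f = 10000/11401 ≈ 0.877.
Interpolate at f ≈ 0.877 with slerp weights a = sin((1−f)δ)/sin δ ≈ 1.339, b = sin(fδ)/sin δ ≈ 2.232.
p = a·p₁ + b·p₂ ≈ (0.090, -0.569, 0.817); φ = arcsin(p_z) ≈ 54.80°, λ = atan2(p_y, p_x) ≈ -80.98°.

≈ lat 55°, lon -81°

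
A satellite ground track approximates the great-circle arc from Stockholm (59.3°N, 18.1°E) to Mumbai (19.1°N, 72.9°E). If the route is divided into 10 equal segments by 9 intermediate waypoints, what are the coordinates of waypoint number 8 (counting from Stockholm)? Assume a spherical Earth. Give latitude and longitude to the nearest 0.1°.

From cos δ = sin φ₁ sin φ₂ + cos φ₁ cos φ₂ cos Δλ, the central angle is δ ≈ 0.977 rad (56.0°).
Interpolate at f = 8/10 with slerp weights a = sin((1−f)δ)/sin δ ≈ 0.234, b = sin(fδ)/sin δ ≈ 0.850.
p = a·p₁ + b·p₂ ≈ (0.350, 0.805, 0.480); φ = arcsin(p_z) ≈ 28.66°, λ = atan2(p_y, p_x) ≈ 66.51°.

≈ 28.7°N, 66.5°E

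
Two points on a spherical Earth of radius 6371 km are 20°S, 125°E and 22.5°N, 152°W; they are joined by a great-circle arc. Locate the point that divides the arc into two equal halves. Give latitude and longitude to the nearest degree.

≈ 2°N, 166°E

Convert each endpoint to a unit vector on the sphere (x = cos φ cos λ, y = cos φ sin λ, z = sin φ).
The central angle between the endpoints is δ = arccos(p₁·p₂) ≈ 1.596 rad (91.4°).
Interpolate at f = 1/2 with slerp weights a = sin((1−f)δ)/sin δ ≈ 0.716, b = sin(fδ)/sin δ ≈ 0.716.
p = a·p₁ + b·p₂ ≈ (-0.970, 0.241, 0.029); φ = arcsin(p_z) ≈ 1.67°, λ = atan2(p_y, p_x) ≈ 166.07°.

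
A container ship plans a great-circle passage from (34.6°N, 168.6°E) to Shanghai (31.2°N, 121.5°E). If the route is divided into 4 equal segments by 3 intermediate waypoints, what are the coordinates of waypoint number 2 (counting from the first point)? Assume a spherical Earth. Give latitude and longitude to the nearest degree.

≈ (35°N, 145°E)

Write both endpoints as unit vectors p₁, p₂ with components (cos φ cos λ, cos φ sin λ, sin φ).
The central angle between the endpoints is δ = arccos(p₁·p₂) ≈ 0.687 rad (39.3°).
Interpolate at f = 2/4 with slerp weights a = sin((1−f)δ)/sin δ ≈ 0.531, b = sin(fδ)/sin δ ≈ 0.531.
p = a·p₁ + b·p₂ ≈ (-0.666, 0.474, 0.577); φ = arcsin(p_z) ≈ 35.21°, λ = atan2(p_y, p_x) ≈ 144.57°.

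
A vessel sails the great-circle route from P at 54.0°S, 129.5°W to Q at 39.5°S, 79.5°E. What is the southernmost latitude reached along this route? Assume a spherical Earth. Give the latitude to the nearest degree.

The great circle lies in the plane with unit normal n̂ = (p₁ × p₂)/|p₁ × p₂|.
Here n̂_z ≈ -0.221; the vertex latitude is φ_max = arccos|n̂_z| ≈ 77.2°.
Check via Clairaut: cos φ_max = |cos φ₁| · sin C = cos(54.0°)·sin(157.9°) ≈ 0.221, again giving ≈ 77.2°.

≈ 77°S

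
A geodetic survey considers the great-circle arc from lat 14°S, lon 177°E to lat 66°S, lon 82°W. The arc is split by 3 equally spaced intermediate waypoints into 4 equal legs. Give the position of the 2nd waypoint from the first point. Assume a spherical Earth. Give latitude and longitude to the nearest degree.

≈ lat 50°S, lon 159°W

From cos δ = sin φ₁ sin φ₂ + cos φ₁ cos φ₂ cos Δλ, the central angle is δ ≈ 1.425 rad (81.6°).
Interpolate at f = 2/4 with slerp weights a = sin((1−f)δ)/sin δ ≈ 0.661, b = sin(fδ)/sin δ ≈ 0.661.
p = a·p₁ + b·p₂ ≈ (-0.603, -0.233, -0.763); φ = arcsin(p_z) ≈ -49.76°, λ = atan2(p_y, p_x) ≈ -158.90°.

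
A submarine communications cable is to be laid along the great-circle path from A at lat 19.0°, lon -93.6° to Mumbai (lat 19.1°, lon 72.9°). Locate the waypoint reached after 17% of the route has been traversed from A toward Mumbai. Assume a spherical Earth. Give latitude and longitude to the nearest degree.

The haversine formula gives a central angle δ ≈ 2.438 rad (139.7°) between the endpoints.
Interpolate at f = 0.17 with slerp weights a = sin((1−f)δ)/sin δ ≈ 1.390, b = sin(fδ)/sin δ ≈ 0.622.
p = a·p₁ + b·p₂ ≈ (0.090, -0.749, 0.656); φ = arcsin(p_z) ≈ 40.99°, λ = atan2(p_y, p_x) ≈ -83.13°.

≈ lat 41°, lon -83°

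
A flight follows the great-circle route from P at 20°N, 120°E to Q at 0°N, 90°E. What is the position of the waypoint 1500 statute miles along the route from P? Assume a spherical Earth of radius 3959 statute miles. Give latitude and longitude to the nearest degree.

≈ 8°N, 101°E

Convert each endpoint to a unit vector on the sphere (x = cos φ cos λ, y = cos φ sin λ, z = sin φ).
The central angle between the endpoints is δ = arccos(p₁·p₂) ≈ 0.620 rad (35.5°). The total great-circle distance is δ·R ≈ 0.620 × 3959 ≈ 2455 mi, so the target fraction is f = 1500/2455 ≈ 0.611.
Interpolate at f ≈ 0.611 with slerp weights a = sin((1−f)δ)/sin δ ≈ 0.411, b = sin(fδ)/sin δ ≈ 0.636.
p = a·p₁ + b·p₂ ≈ (-0.193, 0.971, 0.141); φ = arcsin(p_z) ≈ 8.08°, λ = atan2(p_y, p_x) ≈ 101.25°.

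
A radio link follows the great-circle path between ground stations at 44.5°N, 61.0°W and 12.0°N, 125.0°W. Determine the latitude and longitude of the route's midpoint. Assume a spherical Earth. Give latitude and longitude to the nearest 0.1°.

≈ 32.2°N, 98.6°W

Write both endpoints as unit vectors p₁, p₂ with components (cos φ cos λ, cos φ sin λ, sin φ).
The central angle between the endpoints is δ = arccos(p₁·p₂) ≈ 1.102 rad (63.2°).
Interpolate at f = 1/2 with slerp weights a = sin((1−f)δ)/sin δ ≈ 0.587, b = sin(fδ)/sin δ ≈ 0.587.
p = a·p₁ + b·p₂ ≈ (-0.126, -0.836, 0.533); φ = arcsin(p_z) ≈ 32.23°, λ = atan2(p_y, p_x) ≈ -98.59°.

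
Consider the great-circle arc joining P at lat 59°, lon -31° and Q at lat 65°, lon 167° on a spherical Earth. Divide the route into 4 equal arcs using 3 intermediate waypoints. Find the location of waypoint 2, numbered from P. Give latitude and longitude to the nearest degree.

≈ lat 84°, lon -80°

Convert each endpoint to a unit vector on the sphere (x = cos φ cos λ, y = cos φ sin λ, z = sin φ).
The central angle between the endpoints is δ = arccos(p₁·p₂) ≈ 0.964 rad (55.3°).
Interpolate at f = 2/4 with slerp weights a = sin((1−f)δ)/sin δ ≈ 0.564, b = sin(fδ)/sin δ ≈ 0.564.
p = a·p₁ + b·p₂ ≈ (0.017, -0.096, 0.995); φ = arcsin(p_z) ≈ 84.40°, λ = atan2(p_y, p_x) ≈ -80.11°.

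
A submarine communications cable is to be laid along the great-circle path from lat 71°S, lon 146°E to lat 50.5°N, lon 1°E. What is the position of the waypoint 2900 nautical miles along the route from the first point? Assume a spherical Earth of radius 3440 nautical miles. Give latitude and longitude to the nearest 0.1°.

≈ lat 49.7°S, lon 40.5°E

Write both endpoints as unit vectors p₁, p₂ with components (cos φ cos λ, cos φ sin λ, sin φ).
The central angle between the endpoints is δ = arccos(p₁·p₂) ≈ 2.689 rad (154.1°). The total great-circle distance is δ·R ≈ 2.689 × 3440 ≈ 9249 nmi, so the target fraction is f = 2900/9249 ≈ 0.314.
Interpolate at f ≈ 0.314 with slerp weights a = sin((1−f)δ)/sin δ ≈ 2.200, b = sin(fδ)/sin δ ≈ 1.707.
p = a·p₁ + b·p₂ ≈ (0.492, 0.419, -0.763); φ = arcsin(p_z) ≈ -49.74°, λ = atan2(p_y, p_x) ≈ 40.47°.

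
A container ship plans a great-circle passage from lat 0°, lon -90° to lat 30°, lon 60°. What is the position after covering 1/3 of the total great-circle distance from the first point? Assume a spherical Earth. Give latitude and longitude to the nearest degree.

Write both endpoints as unit vectors p₁, p₂ with components (cos φ cos λ, cos φ sin λ, sin φ).
The central angle between the endpoints is δ = arccos(p₁·p₂) ≈ 2.419 rad (138.6°).
Interpolate at f = 1/3 with slerp weights a = sin((1−f)δ)/sin δ ≈ 1.511, b = sin(fδ)/sin δ ≈ 1.091.
p = a·p₁ + b·p₂ ≈ (0.472, -0.692, 0.546); φ = arcsin(p_z) ≈ 33.06°, λ = atan2(p_y, p_x) ≈ -55.68°.

≈ lat 33°, lon -56°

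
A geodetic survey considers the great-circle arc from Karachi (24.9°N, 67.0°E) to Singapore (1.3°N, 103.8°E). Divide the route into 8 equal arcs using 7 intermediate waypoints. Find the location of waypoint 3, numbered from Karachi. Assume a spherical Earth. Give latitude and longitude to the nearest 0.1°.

Write both endpoints as unit vectors p₁, p₂ with components (cos φ cos λ, cos φ sin λ, sin φ).
The central angle between the endpoints is δ = arccos(p₁·p₂) ≈ 0.744 rad (42.6°).
Interpolate at f = 3/8 with slerp weights a = sin((1−f)δ)/sin δ ≈ 0.662, b = sin(fδ)/sin δ ≈ 0.407.
p = a·p₁ + b·p₂ ≈ (0.138, 0.948, 0.288); φ = arcsin(p_z) ≈ 16.74°, λ = atan2(p_y, p_x) ≈ 81.73°.

≈ 16.7°N, 81.7°E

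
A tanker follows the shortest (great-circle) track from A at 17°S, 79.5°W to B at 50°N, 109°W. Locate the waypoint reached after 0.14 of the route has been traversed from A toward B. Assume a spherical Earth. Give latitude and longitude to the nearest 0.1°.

≈ 7.5°S, 82.9°W

The haversine formula gives a central angle δ ≈ 1.255 rad (71.9°) between the endpoints.
Interpolate at f = 0.14 with slerp weights a = sin((1−f)δ)/sin δ ≈ 0.927, b = sin(fδ)/sin δ ≈ 0.184.
p = a·p₁ + b·p₂ ≈ (0.123, -0.984, -0.130); φ = arcsin(p_z) ≈ -7.49°, λ = atan2(p_y, p_x) ≈ -82.86°.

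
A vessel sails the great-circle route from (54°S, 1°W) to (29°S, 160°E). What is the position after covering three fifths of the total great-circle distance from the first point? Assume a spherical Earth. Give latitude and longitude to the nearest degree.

≈ (66°S, 143°E)

Convert each endpoint to a unit vector on the sphere (x = cos φ cos λ, y = cos φ sin λ, z = sin φ).
The central angle between the endpoints is δ = arccos(p₁·p₂) ≈ 1.665 rad (95.4°).
Interpolate at f = 3/5 with slerp weights a = sin((1−f)δ)/sin δ ≈ 0.621, b = sin(fδ)/sin δ ≈ 0.845.
p = a·p₁ + b·p₂ ≈ (-0.329, 0.246, -0.911); φ = arcsin(p_z) ≈ -65.71°, λ = atan2(p_y, p_x) ≈ 143.22°.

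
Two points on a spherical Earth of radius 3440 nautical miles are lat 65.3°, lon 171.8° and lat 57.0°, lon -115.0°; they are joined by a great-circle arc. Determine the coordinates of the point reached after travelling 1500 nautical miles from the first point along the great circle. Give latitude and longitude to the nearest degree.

≈ lat 63°, lon -129°

The haversine formula gives a central angle δ ≈ 0.596 rad (34.1°) between the endpoints. The total great-circle distance is δ·R ≈ 0.596 × 3440 ≈ 2049 nmi, so the target fraction is f = 1500/2049 ≈ 0.732.
Interpolate at f ≈ 0.732 with slerp weights a = sin((1−f)δ)/sin δ ≈ 0.283, b = sin(fδ)/sin δ ≈ 0.753.
p = a·p₁ + b·p₂ ≈ (-0.290, -0.355, 0.889); φ = arcsin(p_z) ≈ 62.72°, λ = atan2(p_y, p_x) ≈ -129.32°.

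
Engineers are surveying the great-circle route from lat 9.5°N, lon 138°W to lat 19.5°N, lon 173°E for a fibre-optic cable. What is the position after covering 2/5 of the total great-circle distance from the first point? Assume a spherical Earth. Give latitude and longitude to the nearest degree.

Write both endpoints as unit vectors p₁, p₂ with components (cos φ cos λ, cos φ sin λ, sin φ).
The central angle between the endpoints is δ = arccos(p₁·p₂) ≈ 0.843 rad (48.3°).
Interpolate at f = 2/5 with slerp weights a = sin((1−f)δ)/sin δ ≈ 0.649, b = sin(fδ)/sin δ ≈ 0.443.
p = a·p₁ + b·p₂ ≈ (-0.890, -0.377, 0.255); φ = arcsin(p_z) ≈ 14.78°, λ = atan2(p_y, p_x) ≈ -157.03°.

≈ lat 15°N, lon 157°W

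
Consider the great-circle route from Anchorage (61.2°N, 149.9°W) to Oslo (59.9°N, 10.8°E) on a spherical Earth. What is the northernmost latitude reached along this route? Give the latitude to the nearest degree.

The great circle lies in the plane with unit normal n̂ = (p₁ × p₂)/|p₁ × p₂|.
Here n̂_z ≈ +0.094; the vertex latitude is φ_max = arccos|n̂_z| ≈ 84.6°.
Check via Clairaut: cos φ_max = |cos φ₁| · sin C = cos(61.2°)·sin(11.3°) ≈ 0.094, again giving ≈ 84.6°.

≈ 85°N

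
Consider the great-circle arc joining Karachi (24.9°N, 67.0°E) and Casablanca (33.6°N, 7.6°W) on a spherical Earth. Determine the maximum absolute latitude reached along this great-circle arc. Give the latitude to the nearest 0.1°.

≈ 36.1°N

The great circle lies in the plane with unit normal n̂ = (p₁ × p₂)/|p₁ × p₂|.
Here n̂_z ≈ -0.808; the vertex latitude is φ_max = arccos|n̂_z| ≈ 36.1°.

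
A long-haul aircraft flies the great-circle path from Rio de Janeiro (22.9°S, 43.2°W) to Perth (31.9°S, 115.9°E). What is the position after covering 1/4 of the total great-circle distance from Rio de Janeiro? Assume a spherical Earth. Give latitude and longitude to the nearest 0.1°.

Write both endpoints as unit vectors p₁, p₂ with components (cos φ cos λ, cos φ sin λ, sin φ).
The central angle between the endpoints is δ = arccos(p₁·p₂) ≈ 2.123 rad (121.7°).
Interpolate at f = 1/4 with slerp weights a = sin((1−f)δ)/sin δ ≈ 1.175, b = sin(fδ)/sin δ ≈ 0.595.
p = a·p₁ + b·p₂ ≈ (0.568, -0.286, -0.771); φ = arcsin(p_z) ≈ -50.48°, λ = atan2(p_y, p_x) ≈ -26.75°.

≈ 50.5°S, 26.8°W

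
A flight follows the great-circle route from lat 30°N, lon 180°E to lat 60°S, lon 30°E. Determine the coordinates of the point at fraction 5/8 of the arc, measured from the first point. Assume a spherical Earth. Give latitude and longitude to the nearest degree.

≈ lat 52°S, lon 137°E

From cos δ = sin φ₁ sin φ₂ + cos φ₁ cos φ₂ cos Δλ, the central angle is δ ≈ 2.512 rad (143.9°).
Interpolate at f = 5/8 with slerp weights a = sin((1−f)δ)/sin δ ≈ 1.373, b = sin(fδ)/sin δ ≈ 1.697.
p = a·p₁ + b·p₂ ≈ (-0.454, 0.424, -0.784); φ = arcsin(p_z) ≈ -51.60°, λ = atan2(p_y, p_x) ≈ 136.91°.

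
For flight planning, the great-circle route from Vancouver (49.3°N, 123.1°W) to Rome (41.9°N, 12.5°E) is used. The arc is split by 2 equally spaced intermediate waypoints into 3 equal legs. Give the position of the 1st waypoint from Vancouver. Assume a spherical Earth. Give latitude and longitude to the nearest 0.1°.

≈ 67.9°N, 83.6°W

The haversine formula gives a central angle δ ≈ 1.411 rad (80.8°) between the endpoints.
Interpolate at f = 1/3 with slerp weights a = sin((1−f)δ)/sin δ ≈ 0.818, b = sin(fδ)/sin δ ≈ 0.459.
p = a·p₁ + b·p₂ ≈ (0.042, -0.373, 0.927); φ = arcsin(p_z) ≈ 67.95°, λ = atan2(p_y, p_x) ≈ -83.56°.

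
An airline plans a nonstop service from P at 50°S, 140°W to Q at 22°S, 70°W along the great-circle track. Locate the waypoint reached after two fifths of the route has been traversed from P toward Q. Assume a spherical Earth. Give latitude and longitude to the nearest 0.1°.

≈ 44.3°S, 105.0°W

The haversine formula gives a central angle δ ≈ 1.058 rad (60.6°) between the endpoints.
Interpolate at f = 2/5 with slerp weights a = sin((1−f)δ)/sin δ ≈ 0.681, b = sin(fδ)/sin δ ≈ 0.471.
p = a·p₁ + b·p₂ ≈ (-0.186, -0.692, -0.698); φ = arcsin(p_z) ≈ -44.25°, λ = atan2(p_y, p_x) ≈ -105.02°.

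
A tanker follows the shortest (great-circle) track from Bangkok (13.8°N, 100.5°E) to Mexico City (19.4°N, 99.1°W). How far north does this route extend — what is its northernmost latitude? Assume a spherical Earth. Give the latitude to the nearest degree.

The great circle lies in the plane with unit normal n̂ = (p₁ × p₂)/|p₁ × p₂|.
Here n̂_z ≈ +0.495; the vertex latitude is φ_max = arccos|n̂_z| ≈ 60.4°.
Check via Clairaut: cos φ_max = |cos φ₁| · sin C = cos(13.8°)·sin(30.6°) ≈ 0.495, again giving ≈ 60.4°.

≈ 60°N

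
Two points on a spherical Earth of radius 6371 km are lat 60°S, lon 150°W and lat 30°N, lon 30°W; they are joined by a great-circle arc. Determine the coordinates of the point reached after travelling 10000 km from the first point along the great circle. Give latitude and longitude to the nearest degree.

Write both endpoints as unit vectors p₁, p₂ with components (cos φ cos λ, cos φ sin λ, sin φ).
The central angle between the endpoints is δ = arccos(p₁·p₂) ≈ 2.278 rad (130.5°). The total great-circle distance is δ·R ≈ 2.278 × 6371 ≈ 14512 km, so the target fraction is f = 10000/14512 ≈ 0.689.
Interpolate at f ≈ 0.689 with slerp weights a = sin((1−f)δ)/sin δ ≈ 0.855, b = sin(fδ)/sin δ ≈ 1.315.
p = a·p₁ + b·p₂ ≈ (0.616, -0.783, -0.083); φ = arcsin(p_z) ≈ -4.77°, λ = atan2(p_y, p_x) ≈ -51.82°.

≈ lat 5°S, lon 52°W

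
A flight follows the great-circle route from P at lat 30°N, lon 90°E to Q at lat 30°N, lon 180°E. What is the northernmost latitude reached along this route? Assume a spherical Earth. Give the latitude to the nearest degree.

≈ 39°N

The great circle lies in the plane with unit normal n̂ = (p₁ × p₂)/|p₁ × p₂|.
Here n̂_z ≈ +0.775; the vertex latitude is φ_max = arccos|n̂_z| ≈ 39.2°.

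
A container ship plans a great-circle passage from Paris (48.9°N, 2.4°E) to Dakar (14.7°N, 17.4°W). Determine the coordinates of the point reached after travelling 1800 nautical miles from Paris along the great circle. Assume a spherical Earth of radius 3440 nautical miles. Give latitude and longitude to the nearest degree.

Write both endpoints as unit vectors p₁, p₂ with components (cos φ cos λ, cos φ sin λ, sin φ).
The central angle between the endpoints is δ = arccos(p₁·p₂) ≈ 0.661 rad (37.9°). The total great-circle distance is δ·R ≈ 0.661 × 3440 ≈ 2273 nmi, so the target fraction is f = 1800/2273 ≈ 0.792.
Interpolate at f ≈ 0.792 with slerp weights a = sin((1−f)δ)/sin δ ≈ 0.223, b = sin(fδ)/sin δ ≈ 0.814.
p = a·p₁ + b·p₂ ≈ (0.898, -0.229, 0.375); φ = arcsin(p_z) ≈ 22.02°, λ = atan2(p_y, p_x) ≈ -14.32°.

≈ (22°N, 14°W)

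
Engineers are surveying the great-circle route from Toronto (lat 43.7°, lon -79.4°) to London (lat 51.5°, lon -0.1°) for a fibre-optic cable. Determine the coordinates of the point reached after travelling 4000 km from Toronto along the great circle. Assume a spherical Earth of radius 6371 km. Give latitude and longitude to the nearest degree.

Write both endpoints as unit vectors p₁, p₂ with components (cos φ cos λ, cos φ sin λ, sin φ).
The central angle between the endpoints is δ = arccos(p₁·p₂) ≈ 0.897 rad (51.4°). The total great-circle distance is δ·R ≈ 0.897 × 6371 ≈ 5712 km, so the target fraction is f = 4000/5712 ≈ 0.700.
Interpolate at f ≈ 0.700 with slerp weights a = sin((1−f)δ)/sin δ ≈ 0.340, b = sin(fδ)/sin δ ≈ 0.752.
p = a·p₁ + b·p₂ ≈ (0.513, -0.242, 0.823); φ = arcsin(p_z) ≈ 55.42°, λ = atan2(p_y, p_x) ≈ -25.28°.

≈ lat 55°, lon -25°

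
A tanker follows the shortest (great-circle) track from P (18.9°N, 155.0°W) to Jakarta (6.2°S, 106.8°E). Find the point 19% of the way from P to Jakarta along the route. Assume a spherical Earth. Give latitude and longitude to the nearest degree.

≈ (17°N, 175°W)

Write both endpoints as unit vectors p₁, p₂ with components (cos φ cos λ, cos φ sin λ, sin φ).
The central angle between the endpoints is δ = arccos(p₁·p₂) ≈ 1.741 rad (99.7°).
Interpolate at f = 0.19 with slerp weights a = sin((1−f)δ)/sin δ ≈ 1.002, b = sin(fδ)/sin δ ≈ 0.329.
p = a·p₁ + b·p₂ ≈ (-0.953, -0.087, 0.289); φ = arcsin(p_z) ≈ 16.79°, λ = atan2(p_y, p_x) ≈ -174.79°.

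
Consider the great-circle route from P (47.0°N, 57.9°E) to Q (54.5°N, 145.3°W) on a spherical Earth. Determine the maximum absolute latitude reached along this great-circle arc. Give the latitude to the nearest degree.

The great circle lies in the plane with unit normal n̂ = (p₁ × p₂)/|p₁ × p₂|.
Here n̂_z ≈ +0.160; the vertex latitude is φ_max = arccos|n̂_z| ≈ 80.8°.
Check via Clairaut: cos φ_max = |cos φ₁| · sin C = cos(47.0°)·sin(13.6°) ≈ 0.160, again giving ≈ 80.8°.

≈ 81°N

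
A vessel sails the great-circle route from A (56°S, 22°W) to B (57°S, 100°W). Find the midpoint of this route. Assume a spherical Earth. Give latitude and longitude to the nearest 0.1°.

From cos δ = sin φ₁ sin φ₂ + cos φ₁ cos φ₂ cos Δλ, the central angle is δ ≈ 0.710 rad (40.7°).
Interpolate at f = 1/2 with slerp weights a = sin((1−f)δ)/sin δ ≈ 0.533, b = sin(fδ)/sin δ ≈ 0.533.
p = a·p₁ + b·p₂ ≈ (0.226, -0.398, -0.889); φ = arcsin(p_z) ≈ -62.78°, λ = atan2(p_y, p_x) ≈ -60.39°.

≈ (62.8°S, 60.4°W)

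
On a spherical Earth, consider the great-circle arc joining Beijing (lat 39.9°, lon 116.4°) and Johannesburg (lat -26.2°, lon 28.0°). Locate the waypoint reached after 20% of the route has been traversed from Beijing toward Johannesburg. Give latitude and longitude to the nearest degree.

≈ lat 30°, lon 94°

Write both endpoints as unit vectors p₁, p₂ with components (cos φ cos λ, cos φ sin λ, sin φ).
The central angle between the endpoints is δ = arccos(p₁·p₂) ≈ 1.838 rad (105.3°).
Interpolate at f = 0.20 with slerp weights a = sin((1−f)δ)/sin δ ≈ 1.032, b = sin(fδ)/sin δ ≈ 0.373.
p = a·p₁ + b·p₂ ≈ (-0.057, 0.866, 0.497); φ = arcsin(p_z) ≈ 29.81°, λ = atan2(p_y, p_x) ≈ 93.75°.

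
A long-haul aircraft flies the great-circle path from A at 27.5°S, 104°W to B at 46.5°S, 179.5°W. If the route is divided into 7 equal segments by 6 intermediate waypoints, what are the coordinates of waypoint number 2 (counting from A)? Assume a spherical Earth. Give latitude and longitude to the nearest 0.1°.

Convert each endpoint to a unit vector on the sphere (x = cos φ cos λ, y = cos φ sin λ, z = sin φ).
The central angle between the endpoints is δ = arccos(p₁·p₂) ≈ 1.061 rad (60.8°).
Interpolate at f = 2/7 with slerp weights a = sin((1−f)δ)/sin δ ≈ 0.788, b = sin(fδ)/sin δ ≈ 0.342.
p = a·p₁ + b·p₂ ≈ (-0.404, -0.680, -0.612); φ = arcsin(p_z) ≈ -37.72°, λ = atan2(p_y, p_x) ≈ -120.75°.

≈ 37.7°S, 120.7°W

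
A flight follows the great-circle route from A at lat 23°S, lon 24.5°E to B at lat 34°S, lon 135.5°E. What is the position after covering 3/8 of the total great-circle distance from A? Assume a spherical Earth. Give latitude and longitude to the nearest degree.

Convert each endpoint to a unit vector on the sphere (x = cos φ cos λ, y = cos φ sin λ, z = sin φ).
The central angle between the endpoints is δ = arccos(p₁·p₂) ≈ 1.626 rad (93.2°).
Interpolate at f = 3/8 with slerp weights a = sin((1−f)δ)/sin δ ≈ 0.851, b = sin(fδ)/sin δ ≈ 0.573.
p = a·p₁ + b·p₂ ≈ (0.374, 0.658, -0.653); φ = arcsin(p_z) ≈ -40.79°, λ = atan2(p_y, p_x) ≈ 60.39°.

≈ lat 41°S, lon 60°E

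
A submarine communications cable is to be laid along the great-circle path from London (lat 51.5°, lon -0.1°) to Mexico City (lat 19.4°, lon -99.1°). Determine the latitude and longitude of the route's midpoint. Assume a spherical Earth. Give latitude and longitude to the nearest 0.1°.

≈ lat 46.8°, lon -63.1°

Write both endpoints as unit vectors p₁, p₂ with components (cos φ cos λ, cos φ sin λ, sin φ).
The central angle between the endpoints is δ = arccos(p₁·p₂) ≈ 1.402 rad (80.3°).
Interpolate at f = 1/2 with slerp weights a = sin((1−f)δ)/sin δ ≈ 0.654, b = sin(fδ)/sin δ ≈ 0.654.
p = a·p₁ + b·p₂ ≈ (0.310, -0.610, 0.729); φ = arcsin(p_z) ≈ 46.83°, λ = atan2(p_y, p_x) ≈ -63.09°.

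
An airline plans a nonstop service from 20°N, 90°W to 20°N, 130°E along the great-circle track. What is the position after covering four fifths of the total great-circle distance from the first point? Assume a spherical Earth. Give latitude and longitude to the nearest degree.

Write both endpoints as unit vectors p₁, p₂ with components (cos φ cos λ, cos φ sin λ, sin φ).
The central angle between the endpoints is δ = arccos(p₁·p₂) ≈ 2.165 rad (124.0°).
Interpolate at f = 4/5 with slerp weights a = sin((1−f)δ)/sin δ ≈ 0.506, b = sin(fδ)/sin δ ≈ 1.191.
p = a·p₁ + b·p₂ ≈ (-0.719, 0.382, 0.580); φ = arcsin(p_z) ≈ 35.48°, λ = atan2(p_y, p_x) ≈ 152.05°.

≈ 35°N, 152°E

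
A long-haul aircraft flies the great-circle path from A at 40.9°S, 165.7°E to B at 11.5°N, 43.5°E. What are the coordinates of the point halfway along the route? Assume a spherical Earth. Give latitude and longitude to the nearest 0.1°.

≈ 27.9°S, 91.4°E

Write both endpoints as unit vectors p₁, p₂ with components (cos φ cos λ, cos φ sin λ, sin φ).
The central angle between the endpoints is δ = arccos(p₁·p₂) ≈ 2.124 rad (121.7°).
Interpolate at f = 1/2 with slerp weights a = sin((1−f)δ)/sin δ ≈ 1.026, b = sin(fδ)/sin δ ≈ 1.026.
p = a·p₁ + b·p₂ ≈ (-0.022, 0.884, -0.467); φ = arcsin(p_z) ≈ -27.86°, λ = atan2(p_y, p_x) ≈ 91.44°.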